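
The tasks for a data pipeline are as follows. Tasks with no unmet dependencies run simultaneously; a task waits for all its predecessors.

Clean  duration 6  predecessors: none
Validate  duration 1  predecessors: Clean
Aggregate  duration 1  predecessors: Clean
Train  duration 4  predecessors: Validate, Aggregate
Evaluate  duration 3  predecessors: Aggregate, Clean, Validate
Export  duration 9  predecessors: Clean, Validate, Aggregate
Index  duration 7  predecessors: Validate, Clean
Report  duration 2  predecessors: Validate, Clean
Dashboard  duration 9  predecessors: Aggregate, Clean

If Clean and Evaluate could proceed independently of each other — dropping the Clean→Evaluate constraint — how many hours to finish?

16

With the dependency in place, Clean→Validate→Export = 6+1+9 = 16 sets the finish at 16 hours.
Dropping Clean→Evaluate doesn't change Evaluate's earliest start (7); another predecessor still binds.
The longest chain is now Clean→Validate→Export = 6+1+9 = 16, so the plan takes 16 hours.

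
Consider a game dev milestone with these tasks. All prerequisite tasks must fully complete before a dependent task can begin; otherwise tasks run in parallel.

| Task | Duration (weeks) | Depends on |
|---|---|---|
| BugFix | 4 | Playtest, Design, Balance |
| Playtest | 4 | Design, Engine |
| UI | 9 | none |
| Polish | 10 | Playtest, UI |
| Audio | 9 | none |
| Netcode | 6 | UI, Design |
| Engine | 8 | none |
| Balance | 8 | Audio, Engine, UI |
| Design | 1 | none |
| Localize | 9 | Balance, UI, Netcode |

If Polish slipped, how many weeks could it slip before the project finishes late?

4

The longest chain is Audio→Balance→Localize = 9+8+9 = 26; overall finish 26 weeks.
Longest path through Polish: 22 weeks (earliest finish 22, latest finish 26).
So Polish can slip 26 − 22 = 4 weeks.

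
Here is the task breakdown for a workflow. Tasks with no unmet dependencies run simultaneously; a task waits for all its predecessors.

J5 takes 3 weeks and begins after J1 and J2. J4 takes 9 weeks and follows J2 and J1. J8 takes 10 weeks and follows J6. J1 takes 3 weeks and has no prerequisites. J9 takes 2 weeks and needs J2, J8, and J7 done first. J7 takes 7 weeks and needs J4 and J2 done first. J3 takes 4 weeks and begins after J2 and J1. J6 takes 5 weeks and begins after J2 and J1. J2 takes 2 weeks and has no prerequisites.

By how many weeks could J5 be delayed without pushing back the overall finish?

J1→J4→J7→J9 = 3+9+7+2 = 21 sets the makespan at 21 weeks.
The longest chain containing J5 totals 6 weeks.
Slack of J5 = 18 − 3 = 15 weeks.

15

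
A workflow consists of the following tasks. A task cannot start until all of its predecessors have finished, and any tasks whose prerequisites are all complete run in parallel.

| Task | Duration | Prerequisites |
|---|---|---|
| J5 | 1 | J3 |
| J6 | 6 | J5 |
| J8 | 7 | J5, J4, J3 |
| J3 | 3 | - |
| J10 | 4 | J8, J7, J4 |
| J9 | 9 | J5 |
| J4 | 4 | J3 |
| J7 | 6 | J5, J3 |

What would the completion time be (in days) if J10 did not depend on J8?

Before: longest chain J3→J4→J8→J10 = 3+4+7+4 = 18, finish 18.
Without J8→J10, J10's earliest start moves from 14 to 10.
The longest chain is now J3→J4→J8 = 3+4+7 = 14, so the project takes 14 days.

14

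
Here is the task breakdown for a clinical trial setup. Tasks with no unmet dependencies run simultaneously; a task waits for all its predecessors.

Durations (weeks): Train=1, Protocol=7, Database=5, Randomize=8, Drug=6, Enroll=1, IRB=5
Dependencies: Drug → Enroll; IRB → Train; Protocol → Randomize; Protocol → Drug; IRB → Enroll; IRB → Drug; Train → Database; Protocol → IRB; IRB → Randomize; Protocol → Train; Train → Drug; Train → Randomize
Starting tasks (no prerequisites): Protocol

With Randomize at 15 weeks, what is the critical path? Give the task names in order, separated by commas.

Protocol, IRB, Train, Randomize

Actual critical path: Protocol→IRB→Train→Randomize = 7+5+1+8 = 21 ⇒ 21 weeks.
Since Randomize is critical, the +7 change carries straight to that chain (now 28 weeks).
No other chain overtakes it, so the finish is 28 weeks.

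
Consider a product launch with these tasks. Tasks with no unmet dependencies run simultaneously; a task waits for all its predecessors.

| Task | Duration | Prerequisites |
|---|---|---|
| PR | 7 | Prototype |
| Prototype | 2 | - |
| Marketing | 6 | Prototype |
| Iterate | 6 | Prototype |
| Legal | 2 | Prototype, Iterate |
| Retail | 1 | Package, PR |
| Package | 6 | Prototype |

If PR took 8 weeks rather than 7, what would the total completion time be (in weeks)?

11

Critical path before the change: Prototype→PR→Retail = 2+7+1 = 10 giving 10 weeks.
PR lies on that path, so at 8 weeks the path becomes 11 weeks.
That remains the longest chain; total 11 weeks.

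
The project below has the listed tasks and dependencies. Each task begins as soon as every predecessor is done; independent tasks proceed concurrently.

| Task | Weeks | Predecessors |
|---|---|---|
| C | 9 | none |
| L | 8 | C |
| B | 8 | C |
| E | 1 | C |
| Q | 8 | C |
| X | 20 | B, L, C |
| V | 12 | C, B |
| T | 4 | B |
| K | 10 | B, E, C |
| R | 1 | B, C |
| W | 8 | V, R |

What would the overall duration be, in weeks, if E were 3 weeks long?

37

The binding path is C→L→X = 9+8+20 = 37; finish at 37 weeks.
E is off the critical path — its longest chain is 20 weeks, giving 17 of slack.
No other chain overtakes it, so the finish is 37 weeks.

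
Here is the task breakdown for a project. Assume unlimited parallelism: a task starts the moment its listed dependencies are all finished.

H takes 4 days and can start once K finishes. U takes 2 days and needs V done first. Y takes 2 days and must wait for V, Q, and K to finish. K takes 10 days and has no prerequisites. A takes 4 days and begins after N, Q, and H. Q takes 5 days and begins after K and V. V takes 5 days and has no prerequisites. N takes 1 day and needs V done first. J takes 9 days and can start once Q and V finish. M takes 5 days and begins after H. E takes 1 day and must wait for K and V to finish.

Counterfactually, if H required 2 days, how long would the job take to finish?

Critical path before the change: K→Q→J = 10+5+9 = 24 giving 24 days.
H is off the critical path — its longest chain is 19 days, giving 5 of slack.
That remains the longest chain; total 24 days.

24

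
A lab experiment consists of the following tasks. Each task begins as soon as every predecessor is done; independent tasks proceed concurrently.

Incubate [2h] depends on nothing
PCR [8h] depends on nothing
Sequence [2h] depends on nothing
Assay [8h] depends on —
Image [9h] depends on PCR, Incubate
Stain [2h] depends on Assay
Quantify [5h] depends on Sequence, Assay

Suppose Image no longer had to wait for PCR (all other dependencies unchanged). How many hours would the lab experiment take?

13

Original critical path: PCR→Image = 8+9 = 17 ⇒ 17 hours.
Without PCR→Image, Image's earliest start moves from 8 to 2.
After: Assay→Quantify = 8+5 = 13 → 13 hours.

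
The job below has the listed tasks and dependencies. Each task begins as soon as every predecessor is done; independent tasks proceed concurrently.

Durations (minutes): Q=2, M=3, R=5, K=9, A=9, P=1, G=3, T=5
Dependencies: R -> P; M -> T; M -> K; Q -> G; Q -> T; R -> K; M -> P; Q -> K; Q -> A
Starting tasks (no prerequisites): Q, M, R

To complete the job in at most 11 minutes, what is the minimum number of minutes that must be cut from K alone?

Current finish: 14 minutes; target: 11.
K is on every critical path, so each minute cut from K cuts the finish by one (this holds down to a finish of 11).
Need 14 − 11 = 3 minutes off K → K becomes 6 minutes, finish becomes 11.

3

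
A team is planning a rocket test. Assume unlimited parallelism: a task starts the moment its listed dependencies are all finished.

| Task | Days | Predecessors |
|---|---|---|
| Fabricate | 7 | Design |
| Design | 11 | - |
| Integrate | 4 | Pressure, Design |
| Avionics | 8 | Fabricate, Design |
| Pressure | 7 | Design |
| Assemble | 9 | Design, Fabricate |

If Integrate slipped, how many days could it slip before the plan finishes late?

5

Critical path: Design→Fabricate→Assemble = 11+7+9 = 27, so the finish is 27 days.
Integrate finishes as early as 22 and must finish by 27.
Float = 27 − 22 = 5.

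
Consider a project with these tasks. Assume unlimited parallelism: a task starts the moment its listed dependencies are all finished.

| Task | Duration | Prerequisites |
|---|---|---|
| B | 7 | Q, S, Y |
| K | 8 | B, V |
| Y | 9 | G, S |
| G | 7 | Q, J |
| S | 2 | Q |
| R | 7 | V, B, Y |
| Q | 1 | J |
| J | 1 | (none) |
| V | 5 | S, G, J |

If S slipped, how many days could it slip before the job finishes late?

Critical path: J→Q→G→Y→B→K = 1+1+7+9+7+8 = 33, so the finish is 33 days.
S finishes as early as 4 and must finish by 9.
Float = 33 − 28 = 5.

5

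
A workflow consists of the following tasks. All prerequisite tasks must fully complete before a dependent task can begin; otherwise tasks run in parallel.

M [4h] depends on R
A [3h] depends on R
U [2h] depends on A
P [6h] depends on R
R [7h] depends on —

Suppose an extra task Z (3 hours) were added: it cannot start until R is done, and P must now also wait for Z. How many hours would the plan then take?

16

Originally the plan takes 13 hours.
With Z inserted, P now waits for max(R, Z).
New critical path: R→Z→P = 7+3+6 = 16 ⇒ 16 hours.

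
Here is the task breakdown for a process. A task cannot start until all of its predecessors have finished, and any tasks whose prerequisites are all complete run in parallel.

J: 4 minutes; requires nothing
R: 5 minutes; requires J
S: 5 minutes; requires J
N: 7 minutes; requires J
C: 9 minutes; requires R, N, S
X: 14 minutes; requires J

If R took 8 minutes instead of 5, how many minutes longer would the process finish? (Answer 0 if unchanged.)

As given, the longest chain is J→N→C = 4+7+9 = 20, so the finish is 20 minutes.
R has 2 minutes of float (longest path through it is 18).
New critical path: J→R→C = 4+8+9 = 21 ⇒ 21 minutes.
Change in finish: 21 − 20 = +1 minutes.

1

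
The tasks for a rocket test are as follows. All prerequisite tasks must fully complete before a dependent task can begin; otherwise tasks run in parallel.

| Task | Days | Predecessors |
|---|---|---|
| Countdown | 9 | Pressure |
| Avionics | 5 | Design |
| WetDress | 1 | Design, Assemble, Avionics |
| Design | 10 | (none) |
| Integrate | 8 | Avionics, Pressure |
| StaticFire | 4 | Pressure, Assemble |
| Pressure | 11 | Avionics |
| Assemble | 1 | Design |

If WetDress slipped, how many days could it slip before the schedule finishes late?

19

Design→Avionics→Pressure→Countdown = 10+5+11+9 = 35 sets the makespan at 35 days.
The longest chain containing WetDress totals 16 days.
Slack of WetDress = 34 − 15 = 19 days.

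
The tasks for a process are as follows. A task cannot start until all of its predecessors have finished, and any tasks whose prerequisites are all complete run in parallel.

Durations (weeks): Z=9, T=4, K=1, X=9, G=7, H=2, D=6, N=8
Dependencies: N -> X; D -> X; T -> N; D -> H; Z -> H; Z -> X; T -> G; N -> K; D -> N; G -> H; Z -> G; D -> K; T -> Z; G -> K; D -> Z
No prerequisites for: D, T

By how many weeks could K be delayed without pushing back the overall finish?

1

D→Z→X = 6+9+9 = 24 sets the makespan at 24 weeks.
K finishes as early as 23 and must finish by 24.
So K can slip 24 − 23 = 1 week.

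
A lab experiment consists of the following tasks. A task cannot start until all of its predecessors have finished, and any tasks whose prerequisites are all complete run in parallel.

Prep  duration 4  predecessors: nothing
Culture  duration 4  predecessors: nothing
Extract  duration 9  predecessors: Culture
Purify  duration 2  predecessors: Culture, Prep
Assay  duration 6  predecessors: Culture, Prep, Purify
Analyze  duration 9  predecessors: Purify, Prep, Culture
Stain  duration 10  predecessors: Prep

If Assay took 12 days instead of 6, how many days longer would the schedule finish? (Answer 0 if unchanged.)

Actual critical path: Prep→Purify→Analyze = 4+2+9 = 15 ⇒ 15 days.
The longest path through Assay is only 12 days, so Assay has float 3.
Now Prep→Purify→Assay = 4+2+12 = 18 is longest, so the finish becomes 18 days.
Change in finish: 18 − 15 = +3 days.

3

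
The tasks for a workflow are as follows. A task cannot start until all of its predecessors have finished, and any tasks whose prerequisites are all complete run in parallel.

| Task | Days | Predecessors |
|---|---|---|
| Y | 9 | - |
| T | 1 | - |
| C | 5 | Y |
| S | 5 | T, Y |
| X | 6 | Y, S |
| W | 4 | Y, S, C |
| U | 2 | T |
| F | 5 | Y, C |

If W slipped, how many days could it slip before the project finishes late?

The longest chain is Y→S→X = 9+5+6 = 20; overall finish 20 days.
W finishes as early as 18 and must finish by 20.
Float = 20 − 18 = 2.

2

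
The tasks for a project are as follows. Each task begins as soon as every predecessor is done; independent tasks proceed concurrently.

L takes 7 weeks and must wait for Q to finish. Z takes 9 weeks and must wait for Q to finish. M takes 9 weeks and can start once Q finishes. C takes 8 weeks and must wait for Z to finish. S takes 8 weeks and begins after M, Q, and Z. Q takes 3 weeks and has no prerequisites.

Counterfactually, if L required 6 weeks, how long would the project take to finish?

20

The binding path is Q→Z→C = 3+9+8 = 20; finish at 20 weeks.
L is off the critical path — its longest chain is 10 weeks, giving 10 of slack.
That remains the longest chain; total 20 weeks.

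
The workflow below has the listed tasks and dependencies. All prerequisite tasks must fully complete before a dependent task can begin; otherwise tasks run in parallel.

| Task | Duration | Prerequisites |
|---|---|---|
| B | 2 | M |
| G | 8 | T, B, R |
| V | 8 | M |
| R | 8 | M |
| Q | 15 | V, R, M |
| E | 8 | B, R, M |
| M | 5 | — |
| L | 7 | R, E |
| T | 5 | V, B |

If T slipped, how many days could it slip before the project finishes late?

M→R→E→L = 5+8+8+7 = 28 sets the makespan at 28 days.
T finishes as early as 18 and must finish by 20.
So T can slip 20 − 18 = 2 days.

2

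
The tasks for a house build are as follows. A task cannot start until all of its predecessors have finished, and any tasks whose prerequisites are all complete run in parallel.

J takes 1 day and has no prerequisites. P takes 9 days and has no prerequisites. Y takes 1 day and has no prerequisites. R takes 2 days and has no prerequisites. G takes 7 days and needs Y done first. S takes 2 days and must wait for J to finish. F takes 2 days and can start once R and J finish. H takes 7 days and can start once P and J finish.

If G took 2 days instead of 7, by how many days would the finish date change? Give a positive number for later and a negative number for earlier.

The binding path is P→H = 9+7 = 16; finish at 16 days.
G has 8 days of float (longest path through it is 8).
The critical path is still P→H; finish is now 16 days.
Change in finish: 16 − 16 = +0 days.

0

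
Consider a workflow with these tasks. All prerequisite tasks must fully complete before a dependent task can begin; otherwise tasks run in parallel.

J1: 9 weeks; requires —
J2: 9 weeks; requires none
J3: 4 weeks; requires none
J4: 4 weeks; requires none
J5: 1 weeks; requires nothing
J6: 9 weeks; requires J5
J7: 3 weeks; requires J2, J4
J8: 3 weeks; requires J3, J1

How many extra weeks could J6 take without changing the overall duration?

2

J1→J8 = 9+3 = 12 sets the makespan at 12 weeks.
J6 finishes as early as 10 and must finish by 12.
Float = 12 − 10 = 2.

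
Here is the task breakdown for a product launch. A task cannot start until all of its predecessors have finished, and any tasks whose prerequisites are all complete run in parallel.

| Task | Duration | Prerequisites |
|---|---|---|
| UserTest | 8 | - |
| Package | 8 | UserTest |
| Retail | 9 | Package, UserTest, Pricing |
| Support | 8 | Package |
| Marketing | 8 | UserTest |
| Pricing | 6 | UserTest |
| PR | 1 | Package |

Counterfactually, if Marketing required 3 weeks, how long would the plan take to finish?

25

Actual critical path: UserTest→Package→Retail = 8+8+9 = 25 ⇒ 25 weeks.
Marketing has 9 weeks of float (longest path through it is 16).
The critical path is still UserTest→Package→Retail; finish is now 25 weeks.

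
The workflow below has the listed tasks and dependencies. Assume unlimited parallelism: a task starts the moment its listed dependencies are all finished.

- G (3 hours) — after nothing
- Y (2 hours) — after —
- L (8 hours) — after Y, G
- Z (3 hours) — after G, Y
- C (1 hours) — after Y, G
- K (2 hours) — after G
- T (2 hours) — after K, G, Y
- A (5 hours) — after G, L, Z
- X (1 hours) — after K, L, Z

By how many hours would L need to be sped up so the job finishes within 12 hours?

Current finish: 16 hours; target: 12.
L is on every critical path, so each hour cut from L cuts the finish by one (this holds down to a finish of 11).
Need 16 − 12 = 4 hours off L → L becomes 4 hours, finish becomes 12.

4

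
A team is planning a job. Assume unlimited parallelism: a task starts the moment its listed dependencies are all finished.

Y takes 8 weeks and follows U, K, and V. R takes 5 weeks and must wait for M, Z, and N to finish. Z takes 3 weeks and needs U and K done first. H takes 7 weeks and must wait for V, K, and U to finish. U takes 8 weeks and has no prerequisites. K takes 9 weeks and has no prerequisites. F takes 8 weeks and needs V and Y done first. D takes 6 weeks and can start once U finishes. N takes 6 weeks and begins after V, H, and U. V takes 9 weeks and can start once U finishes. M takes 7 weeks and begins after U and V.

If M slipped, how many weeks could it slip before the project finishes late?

6

U→V→H→N→R = 8+9+7+6+5 = 35 sets the makespan at 35 weeks.
The longest chain containing M totals 29 weeks.
Slack of M = 23 − 17 = 6 weeks.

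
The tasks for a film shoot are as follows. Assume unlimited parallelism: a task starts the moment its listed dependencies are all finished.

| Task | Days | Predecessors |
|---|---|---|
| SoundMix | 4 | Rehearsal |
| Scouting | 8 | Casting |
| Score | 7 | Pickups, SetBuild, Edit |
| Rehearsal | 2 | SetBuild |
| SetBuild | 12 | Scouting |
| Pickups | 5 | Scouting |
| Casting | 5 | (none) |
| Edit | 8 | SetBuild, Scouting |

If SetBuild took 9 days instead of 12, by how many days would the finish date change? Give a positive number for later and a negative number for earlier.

Actual critical path: Casting→Scouting→SetBuild→Edit→Score = 5+8+12+8+7 = 40 ⇒ 40 days.
SetBuild lies on that path, so at 9 days the path becomes 37 days.
No other chain overtakes it, so the finish is 37 days.
Change in finish: 37 − 40 = -3 days.

-3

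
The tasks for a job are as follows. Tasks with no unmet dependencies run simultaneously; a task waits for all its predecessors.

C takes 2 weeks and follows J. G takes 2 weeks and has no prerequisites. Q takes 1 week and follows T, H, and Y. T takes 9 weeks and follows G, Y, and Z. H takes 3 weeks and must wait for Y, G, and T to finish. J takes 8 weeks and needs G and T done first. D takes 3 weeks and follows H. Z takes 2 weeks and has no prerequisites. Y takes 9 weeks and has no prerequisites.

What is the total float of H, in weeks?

The longest chain is Y→T→J→C = 9+9+8+2 = 28; overall finish 28 weeks.
The longest chain containing H totals 24 weeks.
So H can slip 25 − 21 = 4 weeks.

4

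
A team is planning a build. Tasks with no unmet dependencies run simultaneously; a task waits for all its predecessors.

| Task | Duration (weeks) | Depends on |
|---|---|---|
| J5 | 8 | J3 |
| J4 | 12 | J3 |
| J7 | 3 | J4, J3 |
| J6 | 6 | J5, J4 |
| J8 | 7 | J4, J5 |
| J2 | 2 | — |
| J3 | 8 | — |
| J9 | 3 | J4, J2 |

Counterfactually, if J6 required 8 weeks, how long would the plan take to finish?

28

As given, the longest chain is J3→J4→J8 = 8+12+7 = 27, so the finish is 27 weeks.
J6 has 1 week of float (longest path through it is 26).
The binding chain switches to J3→J4→J6 = 8+12+8 = 28; finish 28 weeks.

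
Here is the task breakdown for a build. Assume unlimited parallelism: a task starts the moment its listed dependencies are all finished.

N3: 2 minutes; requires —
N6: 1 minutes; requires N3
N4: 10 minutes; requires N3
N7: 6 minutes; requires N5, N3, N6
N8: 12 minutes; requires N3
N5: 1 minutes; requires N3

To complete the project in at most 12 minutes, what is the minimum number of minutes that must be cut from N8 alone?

Current finish: 14 minutes; target: 12.
N8 is on every critical path, so each minute cut from N8 cuts the finish by one (this holds down to a finish of 12).
Need 14 − 12 = 2 minutes off N8 → N8 becomes 10 minutes, finish becomes 12.

2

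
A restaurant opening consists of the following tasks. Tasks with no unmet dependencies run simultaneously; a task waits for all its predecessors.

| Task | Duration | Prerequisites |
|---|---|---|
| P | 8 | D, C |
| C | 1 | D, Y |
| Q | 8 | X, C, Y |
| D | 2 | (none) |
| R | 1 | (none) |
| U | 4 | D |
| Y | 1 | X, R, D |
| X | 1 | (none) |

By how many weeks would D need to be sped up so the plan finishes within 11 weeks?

Current finish: 12 weeks; target: 11.
D is on every critical path, so each week cut from D cuts the finish by one (this holds down to a finish of 11).
Need 12 − 11 = 1 week off D → D becomes 1 week, finish becomes 11.

1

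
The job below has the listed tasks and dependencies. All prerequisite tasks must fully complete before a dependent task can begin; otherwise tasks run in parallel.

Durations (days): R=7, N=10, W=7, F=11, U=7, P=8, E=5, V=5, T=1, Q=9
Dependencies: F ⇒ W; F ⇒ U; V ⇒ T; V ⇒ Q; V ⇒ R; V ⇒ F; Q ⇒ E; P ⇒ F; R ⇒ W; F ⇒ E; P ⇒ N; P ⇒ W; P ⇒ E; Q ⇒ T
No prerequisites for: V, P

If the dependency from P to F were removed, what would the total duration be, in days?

23

Original critical path: P→F→U = 8+11+7 = 26 ⇒ 26 days.
Without P→F, F's earliest start moves from 8 to 5.
New critical path: V→F→U = 5+11+7 = 23 ⇒ 23 days.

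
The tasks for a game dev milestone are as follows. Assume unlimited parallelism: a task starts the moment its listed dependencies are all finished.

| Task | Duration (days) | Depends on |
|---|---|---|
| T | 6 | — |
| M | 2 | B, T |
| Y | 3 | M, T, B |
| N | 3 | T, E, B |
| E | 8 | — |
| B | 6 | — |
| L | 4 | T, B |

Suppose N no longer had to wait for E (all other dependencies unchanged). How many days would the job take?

11

With the dependency in place, B→M→Y = 6+2+3 = 11 sets the finish at 11 days.
Without E→N, N's earliest start moves from 8 to 6.
The longest chain is now B→M→Y = 6+2+3 = 11, so the job takes 11 days.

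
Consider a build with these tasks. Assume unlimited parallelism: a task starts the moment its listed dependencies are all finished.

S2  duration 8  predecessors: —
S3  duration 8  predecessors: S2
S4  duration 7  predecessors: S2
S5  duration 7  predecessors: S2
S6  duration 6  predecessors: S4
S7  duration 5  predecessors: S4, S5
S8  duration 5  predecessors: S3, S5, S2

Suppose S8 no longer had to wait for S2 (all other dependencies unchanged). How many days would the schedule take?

Before: longest chain S2→S3→S8 = 8+8+5 = 21, finish 21.
Dropping S2→S8 doesn't change S8's earliest start (16); another predecessor still binds.
The longest chain is now S2→S3→S8 = 8+8+5 = 21, so the schedule takes 21 days.

21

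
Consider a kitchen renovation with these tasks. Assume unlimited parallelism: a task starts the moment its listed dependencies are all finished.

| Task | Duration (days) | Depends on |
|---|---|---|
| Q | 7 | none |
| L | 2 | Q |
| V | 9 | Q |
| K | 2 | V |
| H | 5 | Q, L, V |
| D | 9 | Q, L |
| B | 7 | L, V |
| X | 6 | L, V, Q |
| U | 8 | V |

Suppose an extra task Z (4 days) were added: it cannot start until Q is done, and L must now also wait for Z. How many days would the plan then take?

24

Originally the plan takes 24 days.
With Z inserted, L now waits for max(Q, Z).
New critical path: Q→V→U = 7+9+8 = 24 ⇒ 24 days.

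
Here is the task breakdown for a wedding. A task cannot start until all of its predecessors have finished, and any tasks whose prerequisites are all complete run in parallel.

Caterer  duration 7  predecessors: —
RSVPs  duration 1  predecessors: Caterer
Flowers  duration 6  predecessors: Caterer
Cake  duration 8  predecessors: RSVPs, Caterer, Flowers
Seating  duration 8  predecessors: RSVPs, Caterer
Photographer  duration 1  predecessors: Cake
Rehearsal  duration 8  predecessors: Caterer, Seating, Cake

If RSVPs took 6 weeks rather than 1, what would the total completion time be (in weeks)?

29

Baseline: Caterer→Flowers→Cake→Rehearsal = 7+6+8+8 = 29 → 29 weeks.
RSVPs is off the critical path — its longest chain is 24 weeks, giving 5 of slack.
The binding chain switches to Caterer→RSVPs→Cake→Rehearsal = 7+6+8+8 = 29; finish 29 weeks.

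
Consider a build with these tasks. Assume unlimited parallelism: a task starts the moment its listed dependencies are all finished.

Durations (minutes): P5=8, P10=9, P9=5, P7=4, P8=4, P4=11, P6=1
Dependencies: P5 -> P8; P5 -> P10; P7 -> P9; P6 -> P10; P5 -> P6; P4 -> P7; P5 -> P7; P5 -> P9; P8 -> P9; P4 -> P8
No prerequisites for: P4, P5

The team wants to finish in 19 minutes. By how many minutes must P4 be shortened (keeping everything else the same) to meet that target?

1

Current finish: 20 minutes; target: 19.
P4 is on every critical path, so each minute cut from P4 cuts the finish by one (this holds down to a finish of 18).
Need 20 − 19 = 1 minute off P4 → P4 becomes 10 minutes, finish becomes 19.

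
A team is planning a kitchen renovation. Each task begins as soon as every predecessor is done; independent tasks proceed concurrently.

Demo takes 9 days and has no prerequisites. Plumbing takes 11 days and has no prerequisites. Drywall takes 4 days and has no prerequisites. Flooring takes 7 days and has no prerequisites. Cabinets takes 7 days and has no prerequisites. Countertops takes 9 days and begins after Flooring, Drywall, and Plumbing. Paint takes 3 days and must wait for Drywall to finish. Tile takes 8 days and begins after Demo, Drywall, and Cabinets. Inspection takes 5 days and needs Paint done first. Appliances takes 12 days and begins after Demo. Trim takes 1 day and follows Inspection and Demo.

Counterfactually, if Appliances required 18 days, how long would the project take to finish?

27

Baseline: Demo→Appliances = 9+12 = 21 → 21 days.
Since Appliances is critical, the +6 change carries straight to that chain (now 27 days).
That remains the longest chain; total 27 days.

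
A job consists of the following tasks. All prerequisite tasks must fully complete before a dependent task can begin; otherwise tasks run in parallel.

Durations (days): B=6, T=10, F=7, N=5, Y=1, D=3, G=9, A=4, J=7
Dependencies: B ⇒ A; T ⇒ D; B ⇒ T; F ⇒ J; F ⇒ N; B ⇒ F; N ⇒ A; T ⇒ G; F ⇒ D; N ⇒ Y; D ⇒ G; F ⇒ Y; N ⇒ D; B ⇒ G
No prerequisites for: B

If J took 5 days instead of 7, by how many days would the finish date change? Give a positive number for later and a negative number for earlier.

Baseline: B→F→N→D→G = 6+7+5+3+9 = 30 → 30 days.
J is off the critical path — its longest chain is 20 days, giving 10 of slack.
No other chain overtakes it, so the finish is 30 days.
Change in finish: 30 − 30 = +0 days.

0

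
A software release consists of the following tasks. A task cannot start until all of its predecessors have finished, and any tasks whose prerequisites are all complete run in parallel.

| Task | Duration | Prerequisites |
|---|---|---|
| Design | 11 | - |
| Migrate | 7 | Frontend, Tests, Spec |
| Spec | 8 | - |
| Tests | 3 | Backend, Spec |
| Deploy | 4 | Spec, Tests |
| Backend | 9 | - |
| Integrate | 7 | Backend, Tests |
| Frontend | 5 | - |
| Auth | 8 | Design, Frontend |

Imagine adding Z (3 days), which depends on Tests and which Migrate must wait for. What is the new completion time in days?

22

Originally the job takes 19 days.
With Z inserted, Migrate now waits for max(Frontend, Tests, Spec, Z).
New critical path: Backend→Tests→Z→Migrate = 9+3+3+7 = 22 ⇒ 22 days.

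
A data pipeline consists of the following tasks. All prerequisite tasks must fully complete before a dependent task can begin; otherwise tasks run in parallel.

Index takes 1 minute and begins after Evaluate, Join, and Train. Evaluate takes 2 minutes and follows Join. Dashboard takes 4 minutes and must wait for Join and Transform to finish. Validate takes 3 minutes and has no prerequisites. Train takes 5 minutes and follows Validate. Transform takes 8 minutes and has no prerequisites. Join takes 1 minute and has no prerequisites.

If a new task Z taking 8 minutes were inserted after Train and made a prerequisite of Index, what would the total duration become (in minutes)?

17

Originally the plan takes 12 minutes.
With Z inserted, Index now waits for max(Evaluate, Join, Train, Z).
New critical path: Validate→Train→Z→Index = 3+5+8+1 = 17 ⇒ 17 minutes.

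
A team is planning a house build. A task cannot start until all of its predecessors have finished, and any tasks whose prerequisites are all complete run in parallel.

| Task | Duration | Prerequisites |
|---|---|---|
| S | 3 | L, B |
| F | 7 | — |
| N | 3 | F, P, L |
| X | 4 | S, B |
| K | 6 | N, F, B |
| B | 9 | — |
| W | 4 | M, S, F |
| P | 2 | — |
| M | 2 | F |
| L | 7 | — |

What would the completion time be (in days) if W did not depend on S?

Original critical path: B→S→W = 9+3+4 = 16 ⇒ 16 days.
Without S→W, W's earliest start moves from 12 to 9.
New critical path: B→S→X = 9+3+4 = 16 ⇒ 16 days.

16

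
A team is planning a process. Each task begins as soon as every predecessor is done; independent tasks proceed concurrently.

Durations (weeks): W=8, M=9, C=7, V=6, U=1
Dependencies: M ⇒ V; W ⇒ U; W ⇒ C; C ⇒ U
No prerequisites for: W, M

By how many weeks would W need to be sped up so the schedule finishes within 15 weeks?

Current finish: 16 weeks; target: 15.
W is on every critical path, so each week cut from W cuts the finish by one (this holds down to a finish of 15).
Need 16 − 15 = 1 week off W → W becomes 7 weeks, finish becomes 15.

1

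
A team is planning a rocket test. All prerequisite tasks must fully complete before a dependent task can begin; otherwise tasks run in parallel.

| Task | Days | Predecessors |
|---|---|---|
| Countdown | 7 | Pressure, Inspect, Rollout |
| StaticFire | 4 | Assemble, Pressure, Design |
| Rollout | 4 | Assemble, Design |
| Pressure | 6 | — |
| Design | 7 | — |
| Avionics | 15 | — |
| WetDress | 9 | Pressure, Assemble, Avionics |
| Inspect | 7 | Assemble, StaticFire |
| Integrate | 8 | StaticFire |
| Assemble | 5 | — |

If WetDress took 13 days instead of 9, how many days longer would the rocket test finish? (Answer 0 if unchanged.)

3

Critical path before the change: Design→StaticFire→Inspect→Countdown = 7+4+7+7 = 25 giving 25 days.
WetDress has 1 day of float (longest path through it is 24).
New critical path: Avionics→WetDress = 15+13 = 28 ⇒ 28 days.
Change in finish: 28 − 25 = +3 days.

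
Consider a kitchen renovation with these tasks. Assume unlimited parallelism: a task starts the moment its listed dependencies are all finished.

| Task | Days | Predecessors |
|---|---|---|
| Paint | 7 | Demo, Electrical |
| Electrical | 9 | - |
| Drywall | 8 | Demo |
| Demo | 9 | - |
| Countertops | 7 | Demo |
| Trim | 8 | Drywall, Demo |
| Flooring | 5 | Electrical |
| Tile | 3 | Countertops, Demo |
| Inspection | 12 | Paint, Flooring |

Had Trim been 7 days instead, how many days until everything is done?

28

As given, the longest chain is Demo→Paint→Inspection = 9+7+12 = 28, so the finish is 28 days.
The longest path through Trim is only 25 days, so Trim has float 3.
That remains the longest chain; total 28 days.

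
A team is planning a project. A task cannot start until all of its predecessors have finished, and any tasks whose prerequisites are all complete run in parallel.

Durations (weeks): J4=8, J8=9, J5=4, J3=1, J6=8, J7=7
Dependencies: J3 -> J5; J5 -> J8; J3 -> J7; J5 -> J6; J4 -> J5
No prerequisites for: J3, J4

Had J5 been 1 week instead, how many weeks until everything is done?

Baseline: J4→J5→J8 = 8+4+9 = 21 → 21 weeks.
Since J5 is critical, the -3 change carries straight to that chain (now 18 weeks).
That remains the longest chain; total 18 weeks.

18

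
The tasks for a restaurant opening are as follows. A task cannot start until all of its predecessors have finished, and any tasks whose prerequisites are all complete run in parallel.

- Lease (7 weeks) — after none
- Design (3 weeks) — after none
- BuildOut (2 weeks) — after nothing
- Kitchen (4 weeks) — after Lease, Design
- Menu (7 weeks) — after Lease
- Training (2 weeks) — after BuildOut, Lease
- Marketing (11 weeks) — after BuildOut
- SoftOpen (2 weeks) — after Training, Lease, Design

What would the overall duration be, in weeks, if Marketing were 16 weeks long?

Baseline: Lease→Menu = 7+7 = 14 → 14 weeks.
The longest path through Marketing is only 13 weeks, so Marketing has float 1.
Now BuildOut→Marketing = 2+16 = 18 is longest, so the finish becomes 18 weeks.

18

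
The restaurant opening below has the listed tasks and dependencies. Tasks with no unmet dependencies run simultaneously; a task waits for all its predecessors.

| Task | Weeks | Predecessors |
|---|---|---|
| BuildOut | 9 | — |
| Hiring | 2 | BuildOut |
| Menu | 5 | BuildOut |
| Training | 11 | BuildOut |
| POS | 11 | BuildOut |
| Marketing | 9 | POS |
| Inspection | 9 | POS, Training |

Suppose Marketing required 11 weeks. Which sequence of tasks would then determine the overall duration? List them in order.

BuildOut, POS, Marketing

The binding path is BuildOut→POS→Marketing = 9+11+9 = 29; finish at 29 weeks.
Since Marketing is critical, the +2 change carries straight to that chain (now 31 weeks).
No other chain overtakes it, so the finish is 31 weeks.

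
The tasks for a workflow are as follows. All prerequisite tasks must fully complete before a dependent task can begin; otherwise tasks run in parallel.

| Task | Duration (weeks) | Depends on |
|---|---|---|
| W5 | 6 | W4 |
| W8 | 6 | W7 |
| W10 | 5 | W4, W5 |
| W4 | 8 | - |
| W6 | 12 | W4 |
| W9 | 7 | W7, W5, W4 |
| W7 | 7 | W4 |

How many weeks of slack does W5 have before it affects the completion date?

W4→W7→W9 = 8+7+7 = 22 sets the makespan at 22 weeks.
Longest path through W5: 21 weeks (earliest finish 14, latest finish 15).
Float = 22 − 21 = 1.

1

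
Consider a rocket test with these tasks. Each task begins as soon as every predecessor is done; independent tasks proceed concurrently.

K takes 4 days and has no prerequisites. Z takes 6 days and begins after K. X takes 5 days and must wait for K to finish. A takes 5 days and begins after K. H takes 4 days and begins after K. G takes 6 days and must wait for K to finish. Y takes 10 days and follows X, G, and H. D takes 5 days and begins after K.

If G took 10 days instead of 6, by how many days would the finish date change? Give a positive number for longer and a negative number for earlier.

4

Baseline: K→G→Y = 4+6+10 = 20 → 20 days.
G lies on that path, so at 10 days the path becomes 24 days.
That remains the longest chain; total 24 days.
Change in finish: 24 − 20 = +4 days.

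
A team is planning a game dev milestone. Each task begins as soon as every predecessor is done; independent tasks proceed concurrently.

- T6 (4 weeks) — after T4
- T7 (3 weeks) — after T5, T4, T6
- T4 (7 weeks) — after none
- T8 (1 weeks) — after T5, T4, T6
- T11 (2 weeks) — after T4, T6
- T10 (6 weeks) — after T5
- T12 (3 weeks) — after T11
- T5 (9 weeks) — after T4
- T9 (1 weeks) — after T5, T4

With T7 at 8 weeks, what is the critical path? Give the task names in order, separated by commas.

T4, T5, T7

The binding path is T4→T5→T10 = 7+9+6 = 22; finish at 22 weeks.
T7 is off the critical path — its longest chain is 19 weeks, giving 3 of slack.
Now T4→T5→T7 = 7+9+8 = 24 is longest, so the finish becomes 24 weeks.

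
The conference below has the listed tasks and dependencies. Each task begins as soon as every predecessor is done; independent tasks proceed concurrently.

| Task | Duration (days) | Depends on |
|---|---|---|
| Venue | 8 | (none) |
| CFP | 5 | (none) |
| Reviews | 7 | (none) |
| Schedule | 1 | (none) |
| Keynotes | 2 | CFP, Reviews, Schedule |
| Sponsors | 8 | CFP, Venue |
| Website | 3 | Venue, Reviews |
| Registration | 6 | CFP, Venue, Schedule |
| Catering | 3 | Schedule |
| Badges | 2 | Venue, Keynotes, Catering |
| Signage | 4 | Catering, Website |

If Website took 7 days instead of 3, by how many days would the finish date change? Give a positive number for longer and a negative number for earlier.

3

Actual critical path: Venue→Sponsors = 8+8 = 16 ⇒ 16 days.
Website is off the critical path — its longest chain is 15 days, giving 1 of slack.
The binding chain switches to Venue→Website→Signage = 8+7+4 = 19; finish 19 days.
Change in finish: 19 − 16 = +3 days.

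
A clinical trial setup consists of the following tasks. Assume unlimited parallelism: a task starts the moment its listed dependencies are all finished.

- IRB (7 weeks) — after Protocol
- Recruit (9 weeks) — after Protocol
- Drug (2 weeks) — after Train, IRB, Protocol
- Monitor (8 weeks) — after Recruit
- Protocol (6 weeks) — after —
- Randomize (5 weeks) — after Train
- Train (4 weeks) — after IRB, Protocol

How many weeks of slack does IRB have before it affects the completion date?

Protocol→Recruit→Monitor = 6+9+8 = 23 sets the makespan at 23 weeks.
The longest chain containing IRB totals 22 weeks.
So IRB can slip 14 − 13 = 1 week.

1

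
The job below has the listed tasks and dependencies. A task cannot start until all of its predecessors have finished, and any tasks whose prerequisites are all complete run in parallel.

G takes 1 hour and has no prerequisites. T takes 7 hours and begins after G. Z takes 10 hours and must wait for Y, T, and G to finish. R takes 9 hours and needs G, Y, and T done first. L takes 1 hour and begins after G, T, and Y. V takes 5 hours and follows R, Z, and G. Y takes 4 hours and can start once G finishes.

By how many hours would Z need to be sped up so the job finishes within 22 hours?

1

Current finish: 23 hours; target: 22.
Z is on every critical path, so each hour cut from Z cuts the finish by one (this holds down to a finish of 22).
Need 23 − 22 = 1 hour off Z → Z becomes 9 hours, finish becomes 22.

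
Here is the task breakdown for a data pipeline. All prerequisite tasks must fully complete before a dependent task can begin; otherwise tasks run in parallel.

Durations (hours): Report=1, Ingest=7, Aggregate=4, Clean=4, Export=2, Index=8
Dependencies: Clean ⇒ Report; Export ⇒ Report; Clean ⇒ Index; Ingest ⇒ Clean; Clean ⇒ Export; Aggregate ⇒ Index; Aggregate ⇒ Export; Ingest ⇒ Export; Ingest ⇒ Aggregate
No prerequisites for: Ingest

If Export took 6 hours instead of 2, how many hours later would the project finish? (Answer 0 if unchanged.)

0

As given, the longest chain is Ingest→Clean→Index = 7+4+8 = 19, so the finish is 19 hours.
Export has 5 hours of float (longest path through it is 14).
The critical path is still Ingest→Clean→Index; finish is now 19 hours.
Change in finish: 19 − 19 = +0 hours.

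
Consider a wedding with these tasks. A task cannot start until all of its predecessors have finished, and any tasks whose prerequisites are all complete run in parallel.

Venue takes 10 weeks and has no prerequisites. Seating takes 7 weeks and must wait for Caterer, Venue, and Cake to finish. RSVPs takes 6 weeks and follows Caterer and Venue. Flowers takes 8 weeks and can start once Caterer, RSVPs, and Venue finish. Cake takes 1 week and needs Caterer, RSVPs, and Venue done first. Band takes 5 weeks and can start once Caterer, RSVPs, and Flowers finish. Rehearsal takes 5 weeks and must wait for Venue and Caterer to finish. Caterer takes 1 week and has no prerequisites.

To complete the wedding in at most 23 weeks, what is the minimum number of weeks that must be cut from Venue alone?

6

Current finish: 29 weeks; target: 23.
Venue is on every critical path, so each week cut from Venue cuts the finish by one (this holds down to a finish of 20).
Need 29 − 23 = 6 weeks off Venue → Venue becomes 4 weeks, finish becomes 23.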